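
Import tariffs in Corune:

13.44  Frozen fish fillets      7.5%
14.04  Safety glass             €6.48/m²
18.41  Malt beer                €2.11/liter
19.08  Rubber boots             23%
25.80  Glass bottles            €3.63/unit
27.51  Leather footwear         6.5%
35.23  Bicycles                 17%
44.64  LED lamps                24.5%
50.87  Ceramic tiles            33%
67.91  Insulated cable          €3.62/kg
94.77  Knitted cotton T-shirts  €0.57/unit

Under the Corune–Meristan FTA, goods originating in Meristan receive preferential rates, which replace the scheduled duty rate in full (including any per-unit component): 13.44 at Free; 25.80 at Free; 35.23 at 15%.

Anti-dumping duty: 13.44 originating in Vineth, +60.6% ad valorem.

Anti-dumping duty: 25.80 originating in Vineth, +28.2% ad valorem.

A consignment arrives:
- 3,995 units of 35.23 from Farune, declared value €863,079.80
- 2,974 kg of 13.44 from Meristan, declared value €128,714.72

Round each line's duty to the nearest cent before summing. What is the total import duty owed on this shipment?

€146,723.57

Line 1 (35.23, Farune, 3,995 units, €863,079.80):
Base rate for 35.23 is 17%.
35.23 has an FTA preferential rate, but origin Farune is not Meristan; base rate stands.
Duty = €863,079.80 × 17% = €146,723.57.
Line 2 (13.44, Meristan, 2,974 kg, €128,714.72):
Base rate for 13.44 is 7.5%.
Origin Meristan qualifies under the Corune–Meristan agreement and 13.44 is covered: preferential rate Free applies instead.
The additional-duty order on 13.44 targets Vineth, not Meristan; it does not apply.
Duty = €128,714.72 × 0% = €0.00.
Total = €146,723.57 + €0.00 = €146,723.57.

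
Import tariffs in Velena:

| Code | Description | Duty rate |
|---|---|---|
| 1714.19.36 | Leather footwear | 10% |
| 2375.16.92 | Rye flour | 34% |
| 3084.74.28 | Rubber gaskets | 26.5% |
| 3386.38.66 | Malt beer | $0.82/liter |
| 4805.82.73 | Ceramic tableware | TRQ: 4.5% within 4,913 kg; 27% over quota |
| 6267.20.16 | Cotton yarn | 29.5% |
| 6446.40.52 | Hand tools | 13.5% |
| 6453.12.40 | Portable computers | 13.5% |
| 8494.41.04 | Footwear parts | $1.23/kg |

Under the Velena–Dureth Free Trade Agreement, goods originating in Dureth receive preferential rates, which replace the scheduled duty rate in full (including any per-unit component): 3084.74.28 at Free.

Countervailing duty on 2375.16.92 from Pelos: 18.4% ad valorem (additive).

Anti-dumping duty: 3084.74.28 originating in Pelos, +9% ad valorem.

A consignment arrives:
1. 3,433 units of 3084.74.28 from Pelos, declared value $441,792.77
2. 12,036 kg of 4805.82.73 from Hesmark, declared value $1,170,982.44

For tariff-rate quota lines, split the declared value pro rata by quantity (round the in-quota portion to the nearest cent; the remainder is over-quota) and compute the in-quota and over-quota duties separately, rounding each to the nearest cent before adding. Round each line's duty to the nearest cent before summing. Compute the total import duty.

$365,454.89

Line 1 (3084.74.28, Pelos, 3,433 units, $441,792.77):
Base rate for 3084.74.28 is 26.5%.
3084.74.28 has an FTA preferential rate, but origin Pelos is not Dureth; base rate stands.
Additional duty on 3084.74.28 from Pelos: +9%. Applied ad valorem rate: 26.5% + 9% = 35.5%.
Duty = $441,792.77 × 35.5% = $156,836.43.
Line 2 (4805.82.73, Hesmark, 12,036 kg, $1,170,982.44):
Code 4805.82.73 is under a tariff-rate quota (threshold 4,913 kg). In-quota: 4,913 kg at 4.5%; over-quota: 7,123 kg at 27%.
Pro-rata value split: in-quota = $1,170,982.44 × 4,913/12,036 = $477,985.77; over-quota = $1,170,982.44 − $477,985.77 = $692,996.67.
In-quota duty = $477,985.77 × 4.5% = $21,509.36. Over-quota duty = $692,996.67 × 27% = $187,109.10.
Line duty = $21,509.36 + $187,109.10 = $208,618.46.
Total = $156,836.43 + $208,618.46 = $365,454.89.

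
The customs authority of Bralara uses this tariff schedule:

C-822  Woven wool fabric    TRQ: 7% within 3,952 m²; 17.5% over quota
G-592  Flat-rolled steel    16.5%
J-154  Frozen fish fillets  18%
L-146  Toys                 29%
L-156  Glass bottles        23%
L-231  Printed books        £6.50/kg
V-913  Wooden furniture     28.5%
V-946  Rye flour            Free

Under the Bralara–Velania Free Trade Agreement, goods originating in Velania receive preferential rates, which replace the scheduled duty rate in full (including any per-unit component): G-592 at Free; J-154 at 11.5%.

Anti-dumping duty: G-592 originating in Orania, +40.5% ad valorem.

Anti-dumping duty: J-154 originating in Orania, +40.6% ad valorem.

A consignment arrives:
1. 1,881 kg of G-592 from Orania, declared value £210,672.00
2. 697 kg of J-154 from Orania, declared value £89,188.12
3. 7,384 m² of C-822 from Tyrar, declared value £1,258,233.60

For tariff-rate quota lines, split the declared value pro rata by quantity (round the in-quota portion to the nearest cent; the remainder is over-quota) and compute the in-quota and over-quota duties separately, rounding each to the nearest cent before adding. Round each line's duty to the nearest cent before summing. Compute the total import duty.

£321,828.98

Line 1 (G-592, Orania, 1,881 kg, £210,672.00):
Base rate for G-592 is 16.5%.
G-592 has an FTA preferential rate, but origin Orania is not Velania; base rate stands.
Additional duty on G-592 from Orania: +40.5%. Applied ad valorem rate: 16.5% + 40.5% = 57%.
Duty = £210,672.00 × 57% = £120,083.04.
Line 2 (J-154, Orania, 697 kg, £89,188.12):
Base rate for J-154 is 18%.
J-154 has an FTA preferential rate, but origin Orania is not Velania; base rate stands.
Additional duty on J-154 from Orania: +40.6%. Applied ad valorem rate: 18% + 40.6% = 58.6%.
Duty = £89,188.12 × 58.6% = £52,264.24.
Line 3 (C-822, Tyrar, 7,384 m², £1,258,233.60):
Code C-822 is under a tariff-rate quota (threshold 3,952 m²). In-quota: 3,952 m² at 7%; over-quota: 3,432 m² at 17.5%.
Pro-rata value split: in-quota = £1,258,233.60 × 3,952/7,384 = £673,420.80; over-quota = £1,258,233.60 − £673,420.80 = £584,812.80.
In-quota duty = £673,420.80 × 7% = £47,139.46. Over-quota duty = £584,812.80 × 17.5% = £102,342.24.
Line duty = £47,139.46 + £102,342.24 = £149,481.70.
Total = £120,083.04 + £52,264.24 + £149,481.70 = £321,828.98.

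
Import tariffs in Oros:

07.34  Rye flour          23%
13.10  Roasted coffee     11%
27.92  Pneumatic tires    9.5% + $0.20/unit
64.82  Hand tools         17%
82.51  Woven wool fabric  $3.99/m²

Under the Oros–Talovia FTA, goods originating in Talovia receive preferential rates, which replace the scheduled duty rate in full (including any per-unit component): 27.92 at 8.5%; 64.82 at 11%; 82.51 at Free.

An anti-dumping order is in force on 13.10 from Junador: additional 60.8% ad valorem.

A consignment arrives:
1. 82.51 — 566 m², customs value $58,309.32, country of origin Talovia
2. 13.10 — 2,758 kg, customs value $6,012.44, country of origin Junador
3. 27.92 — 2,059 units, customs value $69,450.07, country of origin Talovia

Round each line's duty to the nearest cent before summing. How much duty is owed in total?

Line 1 (82.51, Talovia, 566 m², $58,309.32):
Base rate for 82.51 is $3.99/m².
Origin Talovia qualifies under the Oros–Talovia agreement and 82.51 is covered: preferential rate Free applies instead.
Duty = $58,309.32 × 0% = $0.00.
Line 2 (13.10, Junador, 2,758 kg, $6,012.44):
Base rate for 13.10 is 11%.
Additional duty on 13.10 from Junador: +60.8%. Applied ad valorem rate: 11% + 60.8% = 71.8%.
Duty = $6,012.44 × 71.8% = $4,316.93.
Line 3 (27.92, Talovia, 2,059 units, $69,450.07):
Base rate for 27.92 is 9.5% + $0.20/unit.
Origin Talovia qualifies under the Oros–Talovia agreement and 27.92 is covered: preferential rate 8.5% applies instead.
Duty = $69,450.07 × 8.5% = $5,903.26.
Total = $0.00 + $4,316.93 + $5,903.26 = $10,220.19.

$10,220.19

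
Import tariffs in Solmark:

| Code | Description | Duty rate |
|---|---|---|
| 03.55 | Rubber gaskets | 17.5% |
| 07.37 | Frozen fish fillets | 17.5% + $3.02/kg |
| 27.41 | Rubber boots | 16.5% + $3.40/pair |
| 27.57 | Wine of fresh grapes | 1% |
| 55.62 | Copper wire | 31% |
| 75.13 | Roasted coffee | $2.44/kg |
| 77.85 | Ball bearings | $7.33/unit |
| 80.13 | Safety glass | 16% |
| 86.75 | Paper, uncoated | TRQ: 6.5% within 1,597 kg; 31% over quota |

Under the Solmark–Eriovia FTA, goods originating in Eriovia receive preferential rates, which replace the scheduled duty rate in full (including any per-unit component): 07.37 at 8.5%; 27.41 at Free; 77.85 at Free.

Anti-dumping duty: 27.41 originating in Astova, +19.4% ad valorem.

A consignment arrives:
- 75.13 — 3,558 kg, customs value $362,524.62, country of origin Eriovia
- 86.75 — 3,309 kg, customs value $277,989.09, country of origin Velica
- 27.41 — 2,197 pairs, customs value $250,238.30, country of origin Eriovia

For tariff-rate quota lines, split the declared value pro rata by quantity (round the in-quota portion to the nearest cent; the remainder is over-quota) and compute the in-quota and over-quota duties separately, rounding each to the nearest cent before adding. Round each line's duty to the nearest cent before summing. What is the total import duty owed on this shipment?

$61,987.97

Line 1 (75.13, Eriovia, 3,558 kg, $362,524.62):
Base rate for 75.13 is $2.44/kg.
Origin Eriovia is the FTA partner but 75.13 is not on the preference list; base rate stands.
Duty = 3,558 × $2.44 = $8,681.52.
Line 2 (86.75, Velica, 3,309 kg, $277,989.09):
Code 86.75 is under a tariff-rate quota (threshold 1,597 kg). In-quota: 1,597 kg at 6.5%; over-quota: 1,712 kg at 31%.
Pro-rata value split: in-quota = $277,989.09 × 1,597/3,309 = $134,163.97; over-quota = $277,989.09 − $134,163.97 = $143,825.12.
In-quota duty = $134,163.97 × 6.5% = $8,720.66. Over-quota duty = $143,825.12 × 31% = $44,585.79.
Line duty = $8,720.66 + $44,585.79 = $53,306.45.
Line 3 (27.41, Eriovia, 2,197 pairs, $250,238.30):
Base rate for 27.41 is 16.5% + $3.40/pair.
Origin Eriovia qualifies under the Solmark–Eriovia agreement and 27.41 is covered: preferential rate Free applies instead.
The additional-duty order on 27.41 targets Astova, not Eriovia; it does not apply.
Duty = $250,238.30 × 0% = $0.00.
Total = $8,681.52 + $53,306.45 + $0.00 = $61,987.97.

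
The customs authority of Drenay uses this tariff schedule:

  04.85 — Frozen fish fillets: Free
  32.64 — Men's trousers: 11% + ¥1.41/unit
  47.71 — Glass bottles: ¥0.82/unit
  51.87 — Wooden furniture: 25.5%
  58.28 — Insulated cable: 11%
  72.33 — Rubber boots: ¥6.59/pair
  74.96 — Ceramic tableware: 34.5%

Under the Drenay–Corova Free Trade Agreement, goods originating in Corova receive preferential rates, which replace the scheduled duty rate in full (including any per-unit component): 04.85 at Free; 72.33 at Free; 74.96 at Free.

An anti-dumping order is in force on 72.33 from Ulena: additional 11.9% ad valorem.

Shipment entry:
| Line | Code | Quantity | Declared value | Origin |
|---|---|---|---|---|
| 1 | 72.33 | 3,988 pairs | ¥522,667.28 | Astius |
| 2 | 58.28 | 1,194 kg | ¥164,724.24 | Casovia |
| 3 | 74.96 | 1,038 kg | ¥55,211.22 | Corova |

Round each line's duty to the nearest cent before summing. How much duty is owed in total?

Line 1 (72.33, Astius, 3,988 pairs, ¥522,667.28):
Base rate for 72.33 is ¥6.59/pair.
72.33 has an FTA preferential rate, but origin Astius is not Corova; base rate stands.
The additional-duty order on 72.33 targets Ulena, not Astius; it does not apply.
Duty = 3,988 × ¥6.59 = ¥26,280.92.
Line 2 (58.28, Casovia, 1,194 kg, ¥164,724.24):
Base rate for 58.28 is 11%.
Duty = ¥164,724.24 × 11% = ¥18,119.67.
Line 3 (74.96, Corova, 1,038 kg, ¥55,211.22):
Base rate for 74.96 is 34.5%.
Origin Corova qualifies under the Drenay–Corova agreement and 74.96 is covered: preferential rate Free applies instead.
Duty = ¥55,211.22 × 0% = ¥0.00.
Total = ¥26,280.92 + ¥18,119.67 + ¥0.00 = ¥44,400.59.

¥44,400.59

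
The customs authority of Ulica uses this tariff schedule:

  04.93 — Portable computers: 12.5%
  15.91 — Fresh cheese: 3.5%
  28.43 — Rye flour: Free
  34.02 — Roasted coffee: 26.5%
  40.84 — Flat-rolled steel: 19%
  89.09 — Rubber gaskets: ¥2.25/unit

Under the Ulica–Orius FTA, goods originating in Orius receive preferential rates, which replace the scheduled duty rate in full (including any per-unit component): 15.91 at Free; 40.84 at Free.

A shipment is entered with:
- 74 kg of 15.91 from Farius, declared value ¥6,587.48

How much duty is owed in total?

¥230.56

Line 1 (15.91, Farius, 74 kg, ¥6,587.48):
Base rate for 15.91 is 3.5%.
15.91 has an FTA preferential rate, but origin Farius is not Orius; base rate stands.
Duty = ¥6,587.48 × 3.5% = ¥230.56.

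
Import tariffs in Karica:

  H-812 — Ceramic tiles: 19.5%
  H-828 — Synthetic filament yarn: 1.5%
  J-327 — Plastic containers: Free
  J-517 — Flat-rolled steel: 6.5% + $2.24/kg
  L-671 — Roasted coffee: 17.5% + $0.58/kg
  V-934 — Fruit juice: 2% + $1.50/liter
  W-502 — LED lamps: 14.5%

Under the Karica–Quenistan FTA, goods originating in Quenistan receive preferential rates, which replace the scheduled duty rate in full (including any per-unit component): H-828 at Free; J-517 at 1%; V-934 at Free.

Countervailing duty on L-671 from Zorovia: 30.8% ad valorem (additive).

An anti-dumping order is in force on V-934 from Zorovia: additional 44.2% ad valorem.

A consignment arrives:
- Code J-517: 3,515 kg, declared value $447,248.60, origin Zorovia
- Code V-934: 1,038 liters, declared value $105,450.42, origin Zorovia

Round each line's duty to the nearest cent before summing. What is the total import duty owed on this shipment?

Line 1 (J-517, Zorovia, 3,515 kg, $447,248.60):
Base rate for J-517 is 6.5% + $2.24/kg.
J-517 has an FTA preferential rate, but origin Zorovia is not Quenistan; base rate stands.
Duty = $447,248.60 × 6.5% + 3,515 × $2.24 = $36,944.76.
Line 2 (V-934, Zorovia, 1,038 liters, $105,450.42):
Base rate for V-934 is 2% + $1.50/liter.
V-934 has an FTA preferential rate, but origin Zorovia is not Quenistan; base rate stands.
Additional duty on V-934 from Zorovia: +44.2%. Applied ad valorem rate: 2% + 44.2% = 46.2%.
Duty = $105,450.42 × 46.2% + 1,038 × $1.50 = $50,275.09.
Total = $36,944.76 + $50,275.09 = $87,219.85.

$87,219.85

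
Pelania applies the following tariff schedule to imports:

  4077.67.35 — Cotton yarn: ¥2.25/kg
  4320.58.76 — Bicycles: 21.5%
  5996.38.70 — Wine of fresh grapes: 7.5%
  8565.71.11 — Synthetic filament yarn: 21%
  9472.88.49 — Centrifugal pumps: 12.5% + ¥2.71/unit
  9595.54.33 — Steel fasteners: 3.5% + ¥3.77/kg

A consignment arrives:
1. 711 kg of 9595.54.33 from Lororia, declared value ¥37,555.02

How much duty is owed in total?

¥3,994.90

Line 1 (9595.54.33, Lororia, 711 kg, ¥37,555.02):
Base rate for 9595.54.33 is 3.5% + ¥3.77/kg.
Duty = ¥37,555.02 × 3.5% + 711 × ¥3.77 = ¥3,994.90.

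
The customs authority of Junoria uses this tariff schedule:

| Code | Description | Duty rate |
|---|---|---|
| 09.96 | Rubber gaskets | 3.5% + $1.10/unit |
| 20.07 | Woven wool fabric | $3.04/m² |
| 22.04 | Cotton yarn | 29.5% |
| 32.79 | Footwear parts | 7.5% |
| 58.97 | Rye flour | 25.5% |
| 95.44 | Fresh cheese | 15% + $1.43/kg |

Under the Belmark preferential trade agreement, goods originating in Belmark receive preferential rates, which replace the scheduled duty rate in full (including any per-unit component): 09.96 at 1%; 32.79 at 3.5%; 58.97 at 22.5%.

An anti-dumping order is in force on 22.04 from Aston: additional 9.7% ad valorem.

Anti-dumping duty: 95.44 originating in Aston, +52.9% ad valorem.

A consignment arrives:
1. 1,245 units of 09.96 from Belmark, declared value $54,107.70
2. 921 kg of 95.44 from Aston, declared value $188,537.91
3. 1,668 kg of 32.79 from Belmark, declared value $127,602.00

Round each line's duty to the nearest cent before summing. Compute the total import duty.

$134,341.42

Line 1 (09.96, Belmark, 1,245 units, $54,107.70):
Base rate for 09.96 is 3.5% + $1.10/unit.
Origin Belmark qualifies under the Junoria–Belmark agreement and 09.96 is covered: preferential rate 1% applies instead.
Duty = $54,107.70 × 1% = $541.08.
Line 2 (95.44, Aston, 921 kg, $188,537.91):
Base rate for 95.44 is 15% + $1.43/kg.
Additional duty on 95.44 from Aston: +52.9%. Applied ad valorem rate: 15% + 52.9% = 67.9%.
Duty = $188,537.91 × 67.9% + 921 × $1.43 = $129,334.27.
Line 3 (32.79, Belmark, 1,668 kg, $127,602.00):
Base rate for 32.79 is 7.5%.
Origin Belmark qualifies under the Junoria–Belmark agreement and 32.79 is covered: preferential rate 3.5% applies instead.
Duty = $127,602.00 × 3.5% = $4,466.07.
Total = $541.08 + $129,334.27 + $4,466.07 = $134,341.42.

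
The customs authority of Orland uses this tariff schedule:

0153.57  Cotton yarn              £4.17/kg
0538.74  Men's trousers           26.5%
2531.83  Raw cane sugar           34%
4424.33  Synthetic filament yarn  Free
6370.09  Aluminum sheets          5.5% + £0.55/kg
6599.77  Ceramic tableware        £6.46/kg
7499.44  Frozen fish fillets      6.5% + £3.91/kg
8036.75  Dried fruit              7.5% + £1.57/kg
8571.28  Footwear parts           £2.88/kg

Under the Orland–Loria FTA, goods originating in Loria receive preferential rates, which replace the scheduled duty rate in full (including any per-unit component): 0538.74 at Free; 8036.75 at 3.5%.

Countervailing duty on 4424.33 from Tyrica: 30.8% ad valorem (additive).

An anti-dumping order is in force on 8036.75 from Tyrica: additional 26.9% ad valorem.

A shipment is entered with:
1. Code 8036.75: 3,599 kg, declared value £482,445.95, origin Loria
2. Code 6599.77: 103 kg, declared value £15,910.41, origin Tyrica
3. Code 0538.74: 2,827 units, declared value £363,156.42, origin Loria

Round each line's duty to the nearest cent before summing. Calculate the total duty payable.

Line 1 (8036.75, Loria, 3,599 kg, £482,445.95):
Base rate for 8036.75 is 7.5% + £1.57/kg.
Origin Loria qualifies under the Orland–Loria agreement and 8036.75 is covered: preferential rate 3.5% applies instead.
The additional-duty order on 8036.75 targets Tyrica, not Loria; it does not apply.
Duty = £482,445.95 × 3.5% = £16,885.61.
Line 2 (6599.77, Tyrica, 103 kg, £15,910.41):
Base rate for 6599.77 is £6.46/kg.
Duty = 103 × £6.46 = £665.38.
Line 3 (0538.74, Loria, 2,827 units, £363,156.42):
Base rate for 0538.74 is 26.5%.
Origin Loria qualifies under the Orland–Loria agreement and 0538.74 is covered: preferential rate Free applies instead.
Duty = £363,156.42 × 0% = £0.00.
Total = £16,885.61 + £665.38 + £0.00 = £17,550.99.

£17,550.99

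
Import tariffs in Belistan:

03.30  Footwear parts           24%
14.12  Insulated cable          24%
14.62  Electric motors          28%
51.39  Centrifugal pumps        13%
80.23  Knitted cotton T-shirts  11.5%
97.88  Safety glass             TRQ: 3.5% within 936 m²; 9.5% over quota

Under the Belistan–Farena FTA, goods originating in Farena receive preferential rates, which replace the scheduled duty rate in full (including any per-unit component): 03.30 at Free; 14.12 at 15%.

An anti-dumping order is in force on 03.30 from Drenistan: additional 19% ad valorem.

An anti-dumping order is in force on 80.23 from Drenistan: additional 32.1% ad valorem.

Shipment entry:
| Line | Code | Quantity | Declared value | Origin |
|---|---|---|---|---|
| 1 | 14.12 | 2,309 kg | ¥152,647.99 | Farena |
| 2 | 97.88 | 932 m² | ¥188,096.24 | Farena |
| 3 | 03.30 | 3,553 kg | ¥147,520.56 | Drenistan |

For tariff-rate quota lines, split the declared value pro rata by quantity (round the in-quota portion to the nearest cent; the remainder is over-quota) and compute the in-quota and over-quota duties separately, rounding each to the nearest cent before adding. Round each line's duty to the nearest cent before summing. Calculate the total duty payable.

¥92,914.41

Line 1 (14.12, Farena, 2,309 kg, ¥152,647.99):
Base rate for 14.12 is 24%.
Origin Farena qualifies under the Belistan–Farena agreement and 14.12 is covered: preferential rate 15% applies instead.
Duty = ¥152,647.99 × 15% = ¥22,897.20.
Line 2 (97.88, Farena, 932 m², ¥188,096.24):
Code 97.88 is under a tariff-rate quota (threshold 936 m²). Quantity 932 m² is within the quota, so the in-quota rate 3.5% applies to the full value.
Duty = ¥188,096.24 × 3.5% = ¥6,583.37.
Line 3 (03.30, Drenistan, 3,553 kg, ¥147,520.56):
Base rate for 03.30 is 24%.
03.30 has an FTA preferential rate, but origin Drenistan is not Farena; base rate stands.
Additional duty on 03.30 from Drenistan: +19%. Applied ad valorem rate: 24% + 19% = 43%.
Duty = ¥147,520.56 × 43% = ¥63,433.84.
Total = ¥22,897.20 + ¥6,583.37 + ¥63,433.84 = ¥92,914.41.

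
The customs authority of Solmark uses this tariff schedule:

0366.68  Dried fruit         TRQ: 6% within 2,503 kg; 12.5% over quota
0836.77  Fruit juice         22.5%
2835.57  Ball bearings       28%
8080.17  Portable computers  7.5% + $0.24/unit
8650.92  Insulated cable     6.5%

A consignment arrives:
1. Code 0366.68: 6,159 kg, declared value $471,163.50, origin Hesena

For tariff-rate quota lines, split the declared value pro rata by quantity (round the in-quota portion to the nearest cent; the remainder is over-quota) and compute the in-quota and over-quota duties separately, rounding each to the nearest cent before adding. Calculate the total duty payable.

$46,449.27

Line 1 (0366.68, Hesena, 6,159 kg, $471,163.50):
Code 0366.68 is under a tariff-rate quota (threshold 2,503 kg). In-quota: 2,503 kg at 6%; over-quota: 3,656 kg at 12.5%.
Pro-rata value split: in-quota = $471,163.50 × 2,503/6,159 = $191,479.50; over-quota = $471,163.50 − $191,479.50 = $279,684.00.
In-quota duty = $191,479.50 × 6% = $11,488.77. Over-quota duty = $279,684.00 × 12.5% = $34,960.50.
Line duty = $11,488.77 + $34,960.50 = $46,449.27.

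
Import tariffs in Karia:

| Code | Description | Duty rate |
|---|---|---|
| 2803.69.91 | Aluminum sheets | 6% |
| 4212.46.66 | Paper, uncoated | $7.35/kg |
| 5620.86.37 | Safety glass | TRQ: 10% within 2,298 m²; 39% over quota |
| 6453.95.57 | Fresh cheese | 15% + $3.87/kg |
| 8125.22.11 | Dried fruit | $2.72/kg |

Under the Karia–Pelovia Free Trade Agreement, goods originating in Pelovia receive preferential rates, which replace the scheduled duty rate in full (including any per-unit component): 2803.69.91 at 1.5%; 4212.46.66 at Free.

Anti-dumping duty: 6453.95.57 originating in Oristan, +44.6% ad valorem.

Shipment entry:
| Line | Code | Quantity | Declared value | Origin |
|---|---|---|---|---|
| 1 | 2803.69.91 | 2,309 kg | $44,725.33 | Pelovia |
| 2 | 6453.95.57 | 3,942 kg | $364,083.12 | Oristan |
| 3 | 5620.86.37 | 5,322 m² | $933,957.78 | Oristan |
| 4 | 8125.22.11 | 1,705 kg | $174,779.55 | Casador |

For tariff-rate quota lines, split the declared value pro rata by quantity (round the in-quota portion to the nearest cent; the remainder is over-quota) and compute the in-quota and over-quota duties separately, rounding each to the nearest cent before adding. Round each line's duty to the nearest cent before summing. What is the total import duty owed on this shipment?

Line 1 (2803.69.91, Pelovia, 2,309 kg, $44,725.33):
Base rate for 2803.69.91 is 6%.
Origin Pelovia qualifies under the Karia–Pelovia agreement and 2803.69.91 is covered: preferential rate 1.5% applies instead.
Duty = $44,725.33 × 1.5% = $670.88.
Line 2 (6453.95.57, Oristan, 3,942 kg, $364,083.12):
Base rate for 6453.95.57 is 15% + $3.87/kg.
Additional duty on 6453.95.57 from Oristan: +44.6%. Applied ad valorem rate: 15% + 44.6% = 59.6%.
Duty = $364,083.12 × 59.6% + 3,942 × $3.87 = $232,249.08.
Line 3 (5620.86.37, Oristan, 5,322 m², $933,957.78):
Code 5620.86.37 is under a tariff-rate quota (threshold 2,298 m²). In-quota: 2,298 m² at 10%; over-quota: 3,024 m² at 39%.
Pro-rata value split: in-quota = $933,957.78 × 2,298/5,322 = $403,276.02; over-quota = $933,957.78 − $403,276.02 = $530,681.76.
In-quota duty = $403,276.02 × 10% = $40,327.60. Over-quota duty = $530,681.76 × 39% = $206,965.89.
Line duty = $40,327.60 + $206,965.89 = $247,293.49.
Line 4 (8125.22.11, Casador, 1,705 kg, $174,779.55):
Base rate for 8125.22.11 is $2.72/kg.
Duty = 1,705 × $2.72 = $4,637.60.
Total = $670.88 + $232,249.08 + $247,293.49 + $4,637.60 = $484,851.05.

$484,851.05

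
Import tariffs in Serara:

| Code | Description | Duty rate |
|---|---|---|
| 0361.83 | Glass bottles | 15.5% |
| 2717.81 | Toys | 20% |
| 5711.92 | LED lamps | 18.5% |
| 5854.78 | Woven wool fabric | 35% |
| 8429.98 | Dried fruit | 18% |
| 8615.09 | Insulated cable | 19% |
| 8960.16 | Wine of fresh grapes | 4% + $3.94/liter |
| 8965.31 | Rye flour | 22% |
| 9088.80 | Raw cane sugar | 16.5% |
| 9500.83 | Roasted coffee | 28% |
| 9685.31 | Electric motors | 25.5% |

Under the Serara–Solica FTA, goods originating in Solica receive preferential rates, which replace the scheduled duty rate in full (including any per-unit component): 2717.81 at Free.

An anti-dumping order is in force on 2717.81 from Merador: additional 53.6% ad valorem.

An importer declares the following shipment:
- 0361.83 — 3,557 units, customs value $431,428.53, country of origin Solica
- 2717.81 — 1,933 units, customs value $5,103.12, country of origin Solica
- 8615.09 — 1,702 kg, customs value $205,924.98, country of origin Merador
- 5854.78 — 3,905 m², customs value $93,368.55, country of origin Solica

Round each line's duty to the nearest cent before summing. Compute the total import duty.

Line 1 (0361.83, Solica, 3,557 units, $431,428.53):
Base rate for 0361.83 is 15.5%.
Origin Solica is the FTA partner but 0361.83 is not on the preference list; base rate stands.
Duty = $431,428.53 × 15.5% = $66,871.42.
Line 2 (2717.81, Solica, 1,933 units, $5,103.12):
Base rate for 2717.81 is 20%.
Origin Solica qualifies under the Serara–Solica agreement and 2717.81 is covered: preferential rate Free applies instead.
The additional-duty order on 2717.81 targets Merador, not Solica; it does not apply.
Duty = $5,103.12 × 0% = $0.00.
Line 3 (8615.09, Merador, 1,702 kg, $205,924.98):
Base rate for 8615.09 is 19%.
Duty = $205,924.98 × 19% = $39,125.75.
Line 4 (5854.78, Solica, 3,905 m², $93,368.55):
Base rate for 5854.78 is 35%.
Origin Solica is the FTA partner but 5854.78 is not on the preference list; base rate stands.
Duty = $93,368.55 × 35% = $32,678.99.
Total = $66,871.42 + $0.00 + $39,125.75 + $32,678.99 = $138,676.16.

$138,676.16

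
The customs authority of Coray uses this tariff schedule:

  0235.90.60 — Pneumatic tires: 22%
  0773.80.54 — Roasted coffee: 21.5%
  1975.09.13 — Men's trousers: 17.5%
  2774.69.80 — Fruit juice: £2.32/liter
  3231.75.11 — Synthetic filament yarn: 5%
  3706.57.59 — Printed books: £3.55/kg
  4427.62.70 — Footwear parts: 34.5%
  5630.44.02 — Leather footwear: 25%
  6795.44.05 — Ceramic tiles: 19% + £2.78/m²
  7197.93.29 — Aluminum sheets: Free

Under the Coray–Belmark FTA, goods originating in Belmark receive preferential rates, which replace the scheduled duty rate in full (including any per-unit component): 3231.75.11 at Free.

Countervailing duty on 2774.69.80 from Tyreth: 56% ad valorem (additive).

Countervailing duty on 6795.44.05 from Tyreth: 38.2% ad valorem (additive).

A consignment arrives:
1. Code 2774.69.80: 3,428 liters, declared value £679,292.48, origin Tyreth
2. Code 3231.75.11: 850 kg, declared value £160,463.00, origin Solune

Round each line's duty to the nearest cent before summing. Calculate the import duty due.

Line 1 (2774.69.80, Tyreth, 3,428 liters, £679,292.48):
Base rate for 2774.69.80 is £2.32/liter.
Additional duty on 2774.69.80 from Tyreth: +56% ad valorem. Applied ad valorem rate = 56%.
Duty = £679,292.48 × 56% + 3,428 × £2.32 = £388,356.75.
Line 2 (3231.75.11, Solune, 850 kg, £160,463.00):
Base rate for 3231.75.11 is 5%.
3231.75.11 has an FTA preferential rate, but origin Solune is not Belmark; base rate stands.
Duty = £160,463.00 × 5% = £8,023.15.
Total = £388,356.75 + £8,023.15 = £396,379.90.

£396,379.90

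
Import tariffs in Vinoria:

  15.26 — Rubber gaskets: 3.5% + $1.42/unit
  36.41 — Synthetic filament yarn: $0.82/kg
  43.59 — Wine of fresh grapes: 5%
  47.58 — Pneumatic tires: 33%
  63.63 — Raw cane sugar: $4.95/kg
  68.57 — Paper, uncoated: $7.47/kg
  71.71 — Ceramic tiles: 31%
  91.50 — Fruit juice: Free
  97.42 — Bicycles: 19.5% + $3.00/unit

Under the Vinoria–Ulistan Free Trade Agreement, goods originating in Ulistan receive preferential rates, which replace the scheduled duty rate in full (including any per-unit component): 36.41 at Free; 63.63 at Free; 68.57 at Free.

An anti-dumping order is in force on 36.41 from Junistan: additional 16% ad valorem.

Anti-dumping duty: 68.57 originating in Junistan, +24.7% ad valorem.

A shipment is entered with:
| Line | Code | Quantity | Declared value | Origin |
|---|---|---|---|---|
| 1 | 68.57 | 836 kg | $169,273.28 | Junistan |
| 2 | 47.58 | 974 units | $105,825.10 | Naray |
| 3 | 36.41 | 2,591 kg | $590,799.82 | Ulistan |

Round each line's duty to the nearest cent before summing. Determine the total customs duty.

$82,977.70

Line 1 (68.57, Junistan, 836 kg, $169,273.28):
Base rate for 68.57 is $7.47/kg.
68.57 has an FTA preferential rate, but origin Junistan is not Ulistan; base rate stands.
Additional duty on 68.57 from Junistan: +24.7% ad valorem. Applied ad valorem rate = 24.7%.
Duty = $169,273.28 × 24.7% + 836 × $7.47 = $48,055.42.
Line 2 (47.58, Naray, 974 units, $105,825.10):
Base rate for 47.58 is 33%.
Duty = $105,825.10 × 33% = $34,922.28.
Line 3 (36.41, Ulistan, 2,591 kg, $590,799.82):
Base rate for 36.41 is $0.82/kg.
Origin Ulistan qualifies under the Vinoria–Ulistan agreement and 36.41 is covered: preferential rate Free applies instead.
The additional-duty order on 36.41 targets Junistan, not Ulistan; it does not apply.
Duty = $590,799.82 × 0% = $0.00.
Total = $48,055.42 + $34,922.28 + $0.00 = $82,977.70.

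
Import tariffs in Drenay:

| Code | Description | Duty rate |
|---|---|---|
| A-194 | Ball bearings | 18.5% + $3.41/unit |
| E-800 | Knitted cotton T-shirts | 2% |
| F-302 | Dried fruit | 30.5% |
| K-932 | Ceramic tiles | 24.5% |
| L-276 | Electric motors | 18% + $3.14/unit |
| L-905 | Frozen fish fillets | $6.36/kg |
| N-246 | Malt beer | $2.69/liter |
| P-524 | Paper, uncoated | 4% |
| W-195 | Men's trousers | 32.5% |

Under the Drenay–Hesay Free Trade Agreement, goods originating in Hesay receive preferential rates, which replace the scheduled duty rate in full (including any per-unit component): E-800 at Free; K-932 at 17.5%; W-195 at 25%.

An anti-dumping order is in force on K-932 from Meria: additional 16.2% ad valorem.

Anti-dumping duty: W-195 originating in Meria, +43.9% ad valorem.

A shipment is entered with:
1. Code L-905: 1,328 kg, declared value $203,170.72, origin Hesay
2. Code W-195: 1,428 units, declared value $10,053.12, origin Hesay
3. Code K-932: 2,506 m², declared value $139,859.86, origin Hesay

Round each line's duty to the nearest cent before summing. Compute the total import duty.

Line 1 (L-905, Hesay, 1,328 kg, $203,170.72):
Base rate for L-905 is $6.36/kg.
Origin Hesay is the FTA partner but L-905 is not on the preference list; base rate stands.
Duty = 1,328 × $6.36 = $8,446.08.
Line 2 (W-195, Hesay, 1,428 units, $10,053.12):
Base rate for W-195 is 32.5%.
Origin Hesay qualifies under the Drenay–Hesay agreement and W-195 is covered: preferential rate 25% applies instead.
The additional-duty order on W-195 targets Meria, not Hesay; it does not apply.
Duty = $10,053.12 × 25% = $2,513.28.
Line 3 (K-932, Hesay, 2,506 m², $139,859.86):
Base rate for K-932 is 24.5%.
Origin Hesay qualifies under the Drenay–Hesay agreement and K-932 is covered: preferential rate 17.5% applies instead.
The additional-duty order on K-932 targets Meria, not Hesay; it does not apply.
Duty = $139,859.86 × 17.5% = $24,475.48.
Total = $8,446.08 + $2,513.28 + $24,475.48 = $35,434.84.

$35,434.84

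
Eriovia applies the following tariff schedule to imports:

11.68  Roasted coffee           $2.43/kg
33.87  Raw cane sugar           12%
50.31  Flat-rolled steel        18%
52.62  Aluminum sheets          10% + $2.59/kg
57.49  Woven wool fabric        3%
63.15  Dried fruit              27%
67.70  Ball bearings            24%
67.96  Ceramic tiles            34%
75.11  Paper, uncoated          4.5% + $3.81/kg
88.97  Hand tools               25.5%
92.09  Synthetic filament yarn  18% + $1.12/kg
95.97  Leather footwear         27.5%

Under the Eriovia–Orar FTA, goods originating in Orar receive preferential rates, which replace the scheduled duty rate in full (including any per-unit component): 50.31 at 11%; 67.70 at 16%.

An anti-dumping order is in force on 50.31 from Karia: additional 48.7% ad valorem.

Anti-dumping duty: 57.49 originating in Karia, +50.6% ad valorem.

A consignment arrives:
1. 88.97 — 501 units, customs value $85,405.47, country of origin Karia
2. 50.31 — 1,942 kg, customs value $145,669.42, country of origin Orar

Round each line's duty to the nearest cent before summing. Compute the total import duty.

Line 1 (88.97, Karia, 501 units, $85,405.47):
Base rate for 88.97 is 25.5%.
Duty = $85,405.47 × 25.5% = $21,778.39.
Line 2 (50.31, Orar, 1,942 kg, $145,669.42):
Base rate for 50.31 is 18%.
Origin Orar qualifies under the Eriovia–Orar agreement and 50.31 is covered: preferential rate 11% applies instead.
The additional-duty order on 50.31 targets Karia, not Orar; it does not apply.
Duty = $145,669.42 × 11% = $16,023.64.
Total = $21,778.39 + $16,023.64 = $37,802.03.

$37,802.03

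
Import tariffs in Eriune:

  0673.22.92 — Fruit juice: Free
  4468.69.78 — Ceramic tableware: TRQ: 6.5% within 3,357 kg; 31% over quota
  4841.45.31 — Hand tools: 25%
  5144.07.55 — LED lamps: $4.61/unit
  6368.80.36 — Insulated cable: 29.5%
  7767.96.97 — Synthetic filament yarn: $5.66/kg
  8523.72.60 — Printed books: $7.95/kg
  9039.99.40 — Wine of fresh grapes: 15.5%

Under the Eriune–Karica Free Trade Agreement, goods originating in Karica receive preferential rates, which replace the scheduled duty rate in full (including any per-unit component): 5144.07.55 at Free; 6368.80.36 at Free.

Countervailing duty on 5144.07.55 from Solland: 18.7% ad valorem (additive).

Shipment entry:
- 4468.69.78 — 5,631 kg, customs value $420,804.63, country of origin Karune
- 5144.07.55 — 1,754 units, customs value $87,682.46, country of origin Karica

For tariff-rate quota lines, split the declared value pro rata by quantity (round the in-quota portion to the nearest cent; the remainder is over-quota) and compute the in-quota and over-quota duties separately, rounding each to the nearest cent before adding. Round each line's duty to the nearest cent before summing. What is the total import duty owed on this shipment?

Line 1 (4468.69.78, Karune, 5,631 kg, $420,804.63):
Code 4468.69.78 is under a tariff-rate quota (threshold 3,357 kg). In-quota: 3,357 kg at 6.5%; over-quota: 2,274 kg at 31%.
Pro-rata value split: in-quota = $420,804.63 × 3,357/5,631 = $250,868.61; over-quota = $420,804.63 − $250,868.61 = $169,936.02.
In-quota duty = $250,868.61 × 6.5% = $16,306.46. Over-quota duty = $169,936.02 × 31% = $52,680.17.
Line duty = $16,306.46 + $52,680.17 = $68,986.63.
Line 2 (5144.07.55, Karica, 1,754 units, $87,682.46):
Base rate for 5144.07.55 is $4.61/unit.
Origin Karica qualifies under the Eriune–Karica agreement and 5144.07.55 is covered: preferential rate Free applies instead.
The additional-duty order on 5144.07.55 targets Solland, not Karica; it does not apply.
Duty = $87,682.46 × 0% = $0.00.
Total = $68,986.63 + $0.00 = $68,986.63.

$68,986.63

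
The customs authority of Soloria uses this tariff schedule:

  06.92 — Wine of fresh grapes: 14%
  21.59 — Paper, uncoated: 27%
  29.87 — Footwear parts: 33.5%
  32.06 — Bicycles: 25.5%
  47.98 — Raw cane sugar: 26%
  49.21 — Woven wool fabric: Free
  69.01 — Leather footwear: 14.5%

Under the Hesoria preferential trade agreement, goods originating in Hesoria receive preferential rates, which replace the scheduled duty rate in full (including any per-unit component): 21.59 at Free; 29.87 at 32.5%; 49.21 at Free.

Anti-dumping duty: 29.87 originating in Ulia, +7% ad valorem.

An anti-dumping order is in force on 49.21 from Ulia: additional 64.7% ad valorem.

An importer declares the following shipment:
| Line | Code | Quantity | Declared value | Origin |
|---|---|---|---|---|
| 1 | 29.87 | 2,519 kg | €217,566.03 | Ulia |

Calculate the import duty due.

Line 1 (29.87, Ulia, 2,519 kg, €217,566.03):
Base rate for 29.87 is 33.5%.
29.87 has an FTA preferential rate, but origin Ulia is not Hesoria; base rate stands.
Additional duty on 29.87 from Ulia: +7%. Applied ad valorem rate: 33.5% + 7% = 40.5%.
Duty = €217,566.03 × 40.5% = €88,114.24.

€88,114.24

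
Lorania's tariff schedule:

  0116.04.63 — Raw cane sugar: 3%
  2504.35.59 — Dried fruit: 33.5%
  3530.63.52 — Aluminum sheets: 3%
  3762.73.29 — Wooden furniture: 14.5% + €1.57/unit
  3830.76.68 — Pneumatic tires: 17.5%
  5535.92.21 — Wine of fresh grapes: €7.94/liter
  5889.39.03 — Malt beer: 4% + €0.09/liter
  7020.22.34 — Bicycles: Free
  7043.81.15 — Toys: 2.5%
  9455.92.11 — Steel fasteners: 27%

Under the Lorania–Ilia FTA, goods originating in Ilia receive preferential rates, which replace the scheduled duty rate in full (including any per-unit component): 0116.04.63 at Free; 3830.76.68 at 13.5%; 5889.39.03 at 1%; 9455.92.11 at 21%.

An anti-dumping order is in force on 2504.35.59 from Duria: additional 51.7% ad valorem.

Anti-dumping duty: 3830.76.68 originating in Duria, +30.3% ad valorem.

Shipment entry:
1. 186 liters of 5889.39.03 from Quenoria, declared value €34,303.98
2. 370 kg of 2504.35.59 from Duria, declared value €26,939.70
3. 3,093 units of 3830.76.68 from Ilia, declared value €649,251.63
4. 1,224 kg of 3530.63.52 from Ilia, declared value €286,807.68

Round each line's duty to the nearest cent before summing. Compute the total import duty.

€120,594.72

Line 1 (5889.39.03, Quenoria, 186 liters, €34,303.98):
Base rate for 5889.39.03 is 4% + €0.09/liter.
5889.39.03 has an FTA preferential rate, but origin Quenoria is not Ilia; base rate stands.
Duty = €34,303.98 × 4% + 186 × €0.09 = €1,388.90.
Line 2 (2504.35.59, Duria, 370 kg, €26,939.70):
Base rate for 2504.35.59 is 33.5%.
Additional duty on 2504.35.59 from Duria: +51.7%. Applied ad valorem rate: 33.5% + 51.7% = 85.2%.
Duty = €26,939.70 × 85.2% = €22,952.62.
Line 3 (3830.76.68, Ilia, 3,093 units, €649,251.63):
Base rate for 3830.76.68 is 17.5%.
Origin Ilia qualifies under the Lorania–Ilia agreement and 3830.76.68 is covered: preferential rate 13.5% applies instead.
The additional-duty order on 3830.76.68 targets Duria, not Ilia; it does not apply.
Duty = €649,251.63 × 13.5% = €87,648.97.
Line 4 (3530.63.52, Ilia, 1,224 kg, €286,807.68):
Base rate for 3530.63.52 is 3%.
Origin Ilia is the FTA partner but 3530.63.52 is not on the preference list; base rate stands.
Duty = €286,807.68 × 3% = €8,604.23.
Total = €1,388.90 + €22,952.62 + €87,648.97 + €8,604.23 = €120,594.72.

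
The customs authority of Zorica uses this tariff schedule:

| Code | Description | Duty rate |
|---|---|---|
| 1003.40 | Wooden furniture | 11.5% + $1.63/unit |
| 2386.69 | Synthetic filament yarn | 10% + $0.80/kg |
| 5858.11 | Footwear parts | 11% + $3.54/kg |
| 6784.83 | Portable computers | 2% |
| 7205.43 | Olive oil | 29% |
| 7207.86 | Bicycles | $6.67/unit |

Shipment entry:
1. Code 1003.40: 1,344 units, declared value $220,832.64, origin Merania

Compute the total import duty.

Line 1 (1003.40, Merania, 1,344 units, $220,832.64):
Base rate for 1003.40 is 11.5% + $1.63/unit.
Duty = $220,832.64 × 11.5% + 1,344 × $1.63 = $27,586.47.

$27,586.47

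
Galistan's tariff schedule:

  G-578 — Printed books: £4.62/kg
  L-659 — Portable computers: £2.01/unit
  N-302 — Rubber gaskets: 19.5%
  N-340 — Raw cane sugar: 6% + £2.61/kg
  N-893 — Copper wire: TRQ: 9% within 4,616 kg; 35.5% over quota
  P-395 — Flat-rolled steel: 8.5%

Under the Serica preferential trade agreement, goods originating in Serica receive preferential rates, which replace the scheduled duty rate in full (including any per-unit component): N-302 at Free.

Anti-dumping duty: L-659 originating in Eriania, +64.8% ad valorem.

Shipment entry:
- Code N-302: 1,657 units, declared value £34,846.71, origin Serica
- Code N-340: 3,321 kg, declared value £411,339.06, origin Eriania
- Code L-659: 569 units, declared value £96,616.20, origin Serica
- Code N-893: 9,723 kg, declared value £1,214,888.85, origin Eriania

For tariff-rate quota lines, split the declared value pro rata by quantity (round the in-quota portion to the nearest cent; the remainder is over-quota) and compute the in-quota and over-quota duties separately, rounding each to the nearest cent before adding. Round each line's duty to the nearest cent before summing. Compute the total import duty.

£312,933.55

Line 1 (N-302, Serica, 1,657 units, £34,846.71):
Base rate for N-302 is 19.5%.
Origin Serica qualifies under the Galistan–Serica agreement and N-302 is covered: preferential rate Free applies instead.
Duty = £34,846.71 × 0% = £0.00.
Line 2 (N-340, Eriania, 3,321 kg, £411,339.06):
Base rate for N-340 is 6% + £2.61/kg.
Duty = £411,339.06 × 6% + 3,321 × £2.61 = £33,348.15.
Line 3 (L-659, Serica, 569 units, £96,616.20):
Base rate for L-659 is £2.01/unit.
Origin Serica is the FTA partner but L-659 is not on the preference list; base rate stands.
The additional-duty order on L-659 targets Eriania, not Serica; it does not apply.
Duty = 569 × £2.01 = £1,143.69.
Line 4 (N-893, Eriania, 9,723 kg, £1,214,888.85):
Code N-893 is under a tariff-rate quota (threshold 4,616 kg). In-quota: 4,616 kg at 9%; over-quota: 5,107 kg at 35.5%.
Pro-rata value split: in-quota = £1,214,888.85 × 4,616/9,723 = £576,769.20; over-quota = £1,214,888.85 − £576,769.20 = £638,119.65.
In-quota duty = £576,769.20 × 9% = £51,909.23. Over-quota duty = £638,119.65 × 35.5% = £226,532.48.
Line duty = £51,909.23 + £226,532.48 = £278,441.71.
Total = £0.00 + £33,348.15 + £1,143.69 + £278,441.71 = £312,933.55.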